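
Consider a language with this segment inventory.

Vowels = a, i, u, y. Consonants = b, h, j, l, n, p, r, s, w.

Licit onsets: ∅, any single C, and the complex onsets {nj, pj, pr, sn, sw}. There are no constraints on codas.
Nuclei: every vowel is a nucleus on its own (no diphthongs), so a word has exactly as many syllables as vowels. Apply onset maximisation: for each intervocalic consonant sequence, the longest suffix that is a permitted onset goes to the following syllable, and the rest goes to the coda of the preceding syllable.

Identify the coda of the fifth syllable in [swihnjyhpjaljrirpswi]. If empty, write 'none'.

none

Nuclei (vowels): i, y, a, i, i → 5 syllables.
/i…y/ gap (V1→V2): /hnj/ — longest licit onset from the right is /nj/, leaving /h/ as coda.
/y…a/ gap (V2→V3): cluster /hpj/ — the longest permitted-onset suffix is /pj/; onset = /pj/, preceding coda = /h/.
/a…i/ gap (V3→V4): /ljr/ — longest licit onset from the right is /r/, leaving /lj/ as coda.
/i…i/ gap (V4→V5): /rpsw/ — longest licit onset from the right is /sw/, leaving /rp/ as coda.
Syllabification: swih.njyh.pjalj.rirp.swi.
Syllable 5 is /swi/: onset /sw/, nucleus /i/, coda ∅.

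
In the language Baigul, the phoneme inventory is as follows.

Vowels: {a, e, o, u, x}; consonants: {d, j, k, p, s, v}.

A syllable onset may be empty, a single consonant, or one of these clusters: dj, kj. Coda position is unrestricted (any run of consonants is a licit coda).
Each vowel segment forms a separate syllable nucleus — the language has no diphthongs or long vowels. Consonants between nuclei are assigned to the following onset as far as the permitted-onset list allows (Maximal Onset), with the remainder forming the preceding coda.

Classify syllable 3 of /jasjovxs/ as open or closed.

closed

The vowels are a, o, x — 3 nuclei, so 3 syllables.
/a…o/ gap (V1→V2): cluster /sj/ — the longest permitted-onset suffix is /j/; onset = /j/, preceding coda = /s/.
/o…x/ gap (V2→V3): /v/ is a single consonant, so it becomes the next onset.
So the parse is jas.jo.vxs.
Syllable 3 is /vxs/ with coda /s/, so it is closed.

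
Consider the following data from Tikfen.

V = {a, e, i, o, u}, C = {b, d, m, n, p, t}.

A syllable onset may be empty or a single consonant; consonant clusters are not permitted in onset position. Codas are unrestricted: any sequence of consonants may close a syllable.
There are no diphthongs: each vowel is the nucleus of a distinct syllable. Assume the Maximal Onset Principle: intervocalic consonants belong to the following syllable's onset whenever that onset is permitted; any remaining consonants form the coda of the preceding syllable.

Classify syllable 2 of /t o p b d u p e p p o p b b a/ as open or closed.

open

The vowels are o, u, e, o, a — 5 nuclei, so 5 syllables.
/o…u/ gap (V1→V2): cluster /pbd/ — the longest permitted-onset suffix is /d/; onset = /d/, preceding coda = /pb/.
/u…e/ gap (V2→V3): just /p/ — single C goes to the following onset.
/e…o/ gap (V3→V4): /pp/; trying suffixes from longest down, /p/ is the first permitted one, so coda /p/ | onset /p/.
/o…a/ gap (V4→V5): /pbb/ splits as /pb/ + /b/ (/b/ is the longest suffix that is a licit onset).
So the parse is topb.du.pep.popb.ba.
Syllable 2 is /du/; it ends in its nucleus with no coda, so it is open.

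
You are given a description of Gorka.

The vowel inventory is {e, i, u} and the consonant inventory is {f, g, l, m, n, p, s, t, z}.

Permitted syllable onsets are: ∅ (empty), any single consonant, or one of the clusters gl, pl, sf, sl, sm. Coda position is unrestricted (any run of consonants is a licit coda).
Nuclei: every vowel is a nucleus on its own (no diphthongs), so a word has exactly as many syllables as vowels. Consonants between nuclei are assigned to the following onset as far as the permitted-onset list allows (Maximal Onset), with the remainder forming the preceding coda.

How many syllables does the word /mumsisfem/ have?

3

The vowels are u, i, e — 3 nuclei, so 3 syllables.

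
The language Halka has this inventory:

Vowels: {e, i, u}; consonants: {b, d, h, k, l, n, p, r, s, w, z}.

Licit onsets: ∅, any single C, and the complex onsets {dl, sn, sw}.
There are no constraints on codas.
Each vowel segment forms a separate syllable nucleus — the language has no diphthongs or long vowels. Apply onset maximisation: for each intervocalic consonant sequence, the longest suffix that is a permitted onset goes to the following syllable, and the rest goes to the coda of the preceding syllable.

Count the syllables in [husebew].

3

Nuclei (vowels): u, e, e → 3 syllables.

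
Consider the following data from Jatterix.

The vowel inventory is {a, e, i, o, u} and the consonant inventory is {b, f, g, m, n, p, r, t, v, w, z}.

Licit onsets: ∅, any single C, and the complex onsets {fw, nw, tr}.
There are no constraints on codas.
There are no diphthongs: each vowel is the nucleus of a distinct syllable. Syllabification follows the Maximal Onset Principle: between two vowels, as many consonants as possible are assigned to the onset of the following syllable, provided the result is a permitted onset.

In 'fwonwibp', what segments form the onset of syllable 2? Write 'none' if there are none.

nw

Nuclei (vowels): o, i → 2 syllables.
σ1/σ2 boundary: cluster /nw/ — /nw/ is itself a permitted onset, so the whole cluster goes right; preceding coda = ∅.
Result: fwo.nwibp.
Syllable 2 is /nwibp/: onset /nw/, nucleus /i/, coda /bp/.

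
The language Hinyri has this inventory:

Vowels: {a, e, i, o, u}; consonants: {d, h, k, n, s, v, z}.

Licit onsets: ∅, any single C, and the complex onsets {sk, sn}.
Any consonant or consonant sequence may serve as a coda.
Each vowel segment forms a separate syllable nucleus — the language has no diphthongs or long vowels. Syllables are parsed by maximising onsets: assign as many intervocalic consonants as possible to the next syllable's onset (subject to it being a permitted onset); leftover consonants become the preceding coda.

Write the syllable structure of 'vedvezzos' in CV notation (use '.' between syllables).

Vowels present: e, e, o; each is a nucleus, giving 3 syllables.
V1 /e/ – V2 /e/: /dv/; trying suffixes from longest down, /v/ is the first permitted one, so coda /d/ | onset /v/.
V2 /e/ – V3 /o/: /zz/ — longest licit onset from the right is /z/, leaving /z/ as coda.
Putting it together: ved.vez.zos.
Mapping each syllable to C/V: /ved/ → CVC, /vez/ → CVC, /zos/ → CVC.

CVC.CVC.CVC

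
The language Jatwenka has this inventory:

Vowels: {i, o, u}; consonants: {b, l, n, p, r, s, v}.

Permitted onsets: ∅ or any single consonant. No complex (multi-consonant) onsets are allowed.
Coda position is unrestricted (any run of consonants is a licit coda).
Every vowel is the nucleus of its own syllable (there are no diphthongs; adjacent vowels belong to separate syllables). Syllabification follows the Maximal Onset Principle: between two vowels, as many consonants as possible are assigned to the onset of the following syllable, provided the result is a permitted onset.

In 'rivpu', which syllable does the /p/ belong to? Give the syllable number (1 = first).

Vowels present: i, u; each is a nucleus, giving 2 syllables.
Between /i/ (V1) and /u/ (V2): cluster /vp/ — the longest permitted-onset suffix is /p/; onset = /p/, preceding coda = /v/.
Syllabification: riv.pu.
The /p/ is in the onset of syllable 2 (/pu/).

2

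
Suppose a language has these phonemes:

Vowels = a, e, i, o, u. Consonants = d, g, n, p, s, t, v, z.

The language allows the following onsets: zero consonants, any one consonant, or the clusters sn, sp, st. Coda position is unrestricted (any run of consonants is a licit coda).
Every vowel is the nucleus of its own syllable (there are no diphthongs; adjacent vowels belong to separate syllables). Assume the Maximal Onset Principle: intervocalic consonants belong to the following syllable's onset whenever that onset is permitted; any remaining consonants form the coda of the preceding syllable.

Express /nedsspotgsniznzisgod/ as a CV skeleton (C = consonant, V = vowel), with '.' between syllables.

The vowels are e, o, i, i, o — 5 nuclei, so 5 syllables.
Between /e/ (V1) and /o/ (V2): cluster /dssp/ — the longest permitted-onset suffix is /sp/; onset = /sp/, preceding coda = /ds/.
Between /o/ (V2) and /i/ (V3): /tgsn/; trying suffixes from longest down, /sn/ is the first permitted one, so coda /tg/ | onset /sn/.
Between /i/ (V3) and /i/ (V4): /znz/; trying suffixes from longest down, /z/ is the first permitted one, so coda /zn/ | onset /z/.
Between /i/ (V4) and /o/ (V5): /sg/; trying suffixes from longest down, /g/ is the first permitted one, so coda /s/ | onset /g/.
So the parse is neds.spotg.snizn.zis.god.
Mapping each syllable to C/V: /neds/ → CVCC, /spotg/ → CCVCC, /snizn/ → CCVCC, /zis/ → CVC, /god/ → CVC.

CVCC.CCVCC.CCVCC.CVC.CVC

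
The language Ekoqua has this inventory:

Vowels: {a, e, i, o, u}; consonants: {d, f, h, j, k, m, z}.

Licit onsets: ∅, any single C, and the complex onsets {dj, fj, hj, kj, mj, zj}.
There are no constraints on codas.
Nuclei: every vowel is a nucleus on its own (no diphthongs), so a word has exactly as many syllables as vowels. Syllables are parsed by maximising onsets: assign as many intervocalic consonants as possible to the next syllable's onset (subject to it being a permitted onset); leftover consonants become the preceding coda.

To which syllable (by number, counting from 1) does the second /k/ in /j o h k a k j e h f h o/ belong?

The vowels are o, a, e, o — 4 nuclei, so 4 syllables.
σ1/σ2 boundary: /hk/; trying suffixes from longest down, /k/ is the first permitted one, so coda /h/ | onset /k/.
σ2/σ3 boundary: /kj/ — entire cluster is a permitted onset → onset /kj/, coda ∅.
σ3/σ4 boundary: /hfh/; trying suffixes from longest down, /h/ is the first permitted one, so coda /hf/ | onset /h/.
Syllabification: joh.ka.kjehf.ho.
The second /k/ is in the onset of syllable 3 (/kjehf/).

3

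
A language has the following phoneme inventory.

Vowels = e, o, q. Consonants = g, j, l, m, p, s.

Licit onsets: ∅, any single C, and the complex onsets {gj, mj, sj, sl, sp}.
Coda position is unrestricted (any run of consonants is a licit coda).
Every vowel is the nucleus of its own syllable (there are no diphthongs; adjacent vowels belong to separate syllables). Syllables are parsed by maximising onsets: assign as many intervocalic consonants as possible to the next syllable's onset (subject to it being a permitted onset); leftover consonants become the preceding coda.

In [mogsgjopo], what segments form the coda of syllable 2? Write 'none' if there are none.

none

The vowels are o, o, o — 3 nuclei, so 3 syllables.
Between /o/ (V1) and /o/ (V2): cluster /gsgj/ — the longest permitted-onset suffix is /gj/; onset = /gj/, preceding coda = /gs/.
Between /o/ (V2) and /o/ (V3): /p/ is a single consonant, so it becomes the next onset.
Putting it together: mogs.gjo.po.
Syllable 2 is /gjo/: onset /gj/, nucleus /o/, coda ∅.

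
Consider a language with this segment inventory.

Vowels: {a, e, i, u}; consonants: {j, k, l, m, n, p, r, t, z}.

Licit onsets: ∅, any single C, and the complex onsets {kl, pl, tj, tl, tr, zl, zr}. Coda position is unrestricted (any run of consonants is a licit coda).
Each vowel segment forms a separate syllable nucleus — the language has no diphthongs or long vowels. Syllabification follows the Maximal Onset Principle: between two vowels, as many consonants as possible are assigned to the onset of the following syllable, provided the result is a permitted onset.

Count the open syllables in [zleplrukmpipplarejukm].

2

Nuclei (vowels): e, u, i, a, e, u → 6 syllables.
/e…u/ gap (V1→V2): /plr/ — longest licit onset from the right is /r/, leaving /pl/ as coda.
/u…i/ gap (V2→V3): cluster /kmp/ — the longest permitted-onset suffix is /p/; onset = /p/, preceding coda = /km/.
/i…a/ gap (V3→V4): /ppl/ splits as /p/ + /pl/ (/pl/ is the longest suffix that is a licit onset).
/a…e/ gap (V4→V5): /r/ is a single consonant, so it becomes the next onset.
/e…u/ gap (V5→V6): /j/ is a single consonant, so it becomes the next onset.
Putting it together: zlepl.rukm.pip.pla.re.jukm.
Classifying each syllable: /zlepl/ (closed), /rukm/ (closed), /pip/ (closed), /pla/ (open), /re/ (open), /jukm/ (closed).
Open syllables: 2.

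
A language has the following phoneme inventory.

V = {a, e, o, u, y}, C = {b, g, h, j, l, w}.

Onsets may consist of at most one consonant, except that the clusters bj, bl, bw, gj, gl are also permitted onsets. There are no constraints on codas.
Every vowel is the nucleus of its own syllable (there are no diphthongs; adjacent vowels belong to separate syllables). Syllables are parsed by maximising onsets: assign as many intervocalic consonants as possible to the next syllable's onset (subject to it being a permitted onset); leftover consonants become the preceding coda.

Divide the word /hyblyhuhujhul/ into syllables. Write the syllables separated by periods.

Vowels present: y, y, u, u, u; each is a nucleus, giving 5 syllables.
/y…y/ gap (V1→V2): cluster /bl/ — /bl/ is itself a permitted onset, so the whole cluster goes right; preceding coda = ∅.
/y…u/ gap (V2→V3): /h/ → onset of the next syllable (single consonants are always licit onsets).
/u…u/ gap (V3→V4): /h/ → onset of the next syllable (single consonants are always licit onsets).
/u…u/ gap (V4→V5): /jh/; trying suffixes from longest down, /h/ is the first permitted one, so coda /j/ | onset /h/.

hy.bly.hu.huj.hul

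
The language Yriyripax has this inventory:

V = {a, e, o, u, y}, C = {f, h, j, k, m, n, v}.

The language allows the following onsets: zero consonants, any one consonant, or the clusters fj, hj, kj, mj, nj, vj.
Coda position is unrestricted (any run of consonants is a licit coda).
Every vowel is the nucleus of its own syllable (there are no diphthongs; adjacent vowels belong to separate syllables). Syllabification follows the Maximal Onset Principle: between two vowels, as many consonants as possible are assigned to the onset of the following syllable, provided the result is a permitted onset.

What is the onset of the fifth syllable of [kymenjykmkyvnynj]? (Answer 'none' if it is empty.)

The vowels are y, e, y, y, y — 5 nuclei, so 5 syllables.
/y…e/ gap (V1→V2): /m/ is a single consonant, so it becomes the next onset.
/e…y/ gap (V2→V3): /nj/ is a licit onset in full, so it all attaches to the next syllable.
/y…y/ gap (V3→V4): /kmk/; trying suffixes from longest down, /k/ is the first permitted one, so coda /km/ | onset /k/.
/y…y/ gap (V4→V5): /vn/ splits as /v/ + /n/ (/n/ is the longest suffix that is a licit onset).
Result: ky.me.njykm.kyv.nynj.
Syllable 5 is /nynj/: onset /n/, nucleus /y/, coda /nj/.

n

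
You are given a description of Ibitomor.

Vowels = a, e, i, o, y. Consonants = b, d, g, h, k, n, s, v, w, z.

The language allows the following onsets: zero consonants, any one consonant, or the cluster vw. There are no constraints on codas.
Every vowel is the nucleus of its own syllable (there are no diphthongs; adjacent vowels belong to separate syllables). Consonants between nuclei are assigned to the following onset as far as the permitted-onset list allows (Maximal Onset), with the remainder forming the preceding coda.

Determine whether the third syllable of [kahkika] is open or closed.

Vowels present: a, i, a; each is a nucleus, giving 3 syllables.
/a…i/ gap (V1→V2): cluster /hk/ — the longest permitted-onset suffix is /k/; onset = /k/, preceding coda = /h/.
/i…a/ gap (V2→V3): just /k/ — single C goes to the following onset.
Result: kah.ki.ka.
Syllable 3 is /ka/; it ends in its nucleus with no coda, so it is open.

open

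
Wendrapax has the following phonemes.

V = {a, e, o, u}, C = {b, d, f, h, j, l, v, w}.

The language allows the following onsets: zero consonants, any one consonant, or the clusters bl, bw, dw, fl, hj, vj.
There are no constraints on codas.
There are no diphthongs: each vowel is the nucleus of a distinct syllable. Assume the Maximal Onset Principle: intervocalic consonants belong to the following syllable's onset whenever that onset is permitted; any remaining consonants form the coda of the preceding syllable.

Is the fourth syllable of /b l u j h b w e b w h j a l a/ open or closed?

open

Vowels present: u, e, a, a; each is a nucleus, giving 4 syllables.
/u…e/ gap (V1→V2): /jhbw/; trying suffixes from longest down, /bw/ is the first permitted one, so coda /jh/ | onset /bw/.
/e…a/ gap (V2→V3): /bwhj/; trying suffixes from longest down, /hj/ is the first permitted one, so coda /bw/ | onset /hj/.
/a…a/ gap (V3→V4): just /l/ — single C goes to the following onset.
Result: blujh.bwebw.hja.la.
Syllable 4 is /la/; it ends in its nucleus with no coda, so it is open.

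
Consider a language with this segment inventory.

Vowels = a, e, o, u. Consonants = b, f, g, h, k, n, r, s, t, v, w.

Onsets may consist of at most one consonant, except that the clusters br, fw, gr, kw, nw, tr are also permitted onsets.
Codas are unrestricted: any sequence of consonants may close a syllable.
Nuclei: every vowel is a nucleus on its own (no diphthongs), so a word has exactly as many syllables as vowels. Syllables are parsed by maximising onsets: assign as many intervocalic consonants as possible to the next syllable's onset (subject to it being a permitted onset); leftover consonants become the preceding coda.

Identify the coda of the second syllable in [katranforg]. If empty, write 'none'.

Nuclei (vowels): a, a, o → 3 syllables.
σ1/σ2 boundary: /tr/ — entire cluster is a permitted onset → onset /tr/, coda ∅.
σ2/σ3 boundary: /nf/; trying suffixes from longest down, /f/ is the first permitted one, so coda /n/ | onset /f/.
Result: ka.tran.forg.
Syllable 2 is /tran/: onset /tr/, nucleus /a/, coda /n/.

n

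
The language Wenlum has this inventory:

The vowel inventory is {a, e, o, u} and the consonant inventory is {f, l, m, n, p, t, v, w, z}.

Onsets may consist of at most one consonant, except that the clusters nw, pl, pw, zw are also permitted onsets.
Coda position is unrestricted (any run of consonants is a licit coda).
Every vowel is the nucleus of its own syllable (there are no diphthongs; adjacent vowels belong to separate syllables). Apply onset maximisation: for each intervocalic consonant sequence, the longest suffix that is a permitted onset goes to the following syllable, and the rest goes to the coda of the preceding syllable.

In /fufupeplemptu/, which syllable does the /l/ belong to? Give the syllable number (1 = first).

Nuclei (vowels): u, u, e, e, u → 5 syllables.
σ1/σ2 boundary: just /f/ — single C goes to the following onset.
σ2/σ3 boundary: /p/ is a single consonant, so it becomes the next onset.
σ3/σ4 boundary: /pl/ is a licit onset in full, so it all attaches to the next syllable.
σ4/σ5 boundary: /mpt/ — longest licit onset from the right is /t/, leaving /mp/ as coda.
Syllabification: fu.fu.pe.plemp.tu.
The /l/ is in the onset of syllable 4 (/plemp/).

4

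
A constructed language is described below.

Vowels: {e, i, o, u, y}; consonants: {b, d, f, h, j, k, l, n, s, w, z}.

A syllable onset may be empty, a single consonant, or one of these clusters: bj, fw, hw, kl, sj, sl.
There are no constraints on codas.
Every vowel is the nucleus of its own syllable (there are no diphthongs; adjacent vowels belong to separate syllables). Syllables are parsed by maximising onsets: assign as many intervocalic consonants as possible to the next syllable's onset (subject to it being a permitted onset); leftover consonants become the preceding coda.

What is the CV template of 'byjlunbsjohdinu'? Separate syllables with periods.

CVC.CVCC.CCVC.CV.CV

Nuclei (vowels): y, u, o, i, u → 5 syllables.
Between /y/ (V1) and /u/ (V2): /jl/ splits as /j/ + /l/ (/l/ is the longest suffix that is a licit onset).
Between /u/ (V2) and /o/ (V3): /nbsj/; trying suffixes from longest down, /sj/ is the first permitted one, so coda /nb/ | onset /sj/.
Between /o/ (V3) and /i/ (V4): /hd/; trying suffixes from longest down, /d/ is the first permitted one, so coda /h/ | onset /d/.
Between /i/ (V4) and /u/ (V5): just /n/ — single C goes to the following onset.
Putting it together: byj.lunb.sjoh.di.nu.
Mapping each syllable to C/V: /byj/ → CVC, /lunb/ → CVCC, /sjoh/ → CCVC, /di/ → CV, /nu/ → CV.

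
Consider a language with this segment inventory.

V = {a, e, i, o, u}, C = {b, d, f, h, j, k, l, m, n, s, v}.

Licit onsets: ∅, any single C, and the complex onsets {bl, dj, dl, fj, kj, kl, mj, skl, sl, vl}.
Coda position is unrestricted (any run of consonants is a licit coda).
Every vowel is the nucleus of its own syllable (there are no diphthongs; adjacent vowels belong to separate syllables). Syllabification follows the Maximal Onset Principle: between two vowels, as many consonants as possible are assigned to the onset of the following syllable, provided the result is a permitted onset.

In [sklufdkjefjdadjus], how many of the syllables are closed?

The vowels are u, e, a, u — 4 nuclei, so 4 syllables.
/u…e/ gap (V1→V2): cluster /fdkj/ — the longest permitted-onset suffix is /kj/; onset = /kj/, preceding coda = /fd/.
/e…a/ gap (V2→V3): /fjd/; trying suffixes from longest down, /d/ is the first permitted one, so coda /fj/ | onset /d/.
/a…u/ gap (V3→V4): cluster /dj/ — /dj/ is itself a permitted onset, so the whole cluster goes right; preceding coda = ∅.
Putting it together: sklufd.kjefj.da.djus.
Classifying each syllable: /sklufd/ (closed), /kjefj/ (closed), /da/ (open), /djus/ (closed).
Closed syllables: 3.

3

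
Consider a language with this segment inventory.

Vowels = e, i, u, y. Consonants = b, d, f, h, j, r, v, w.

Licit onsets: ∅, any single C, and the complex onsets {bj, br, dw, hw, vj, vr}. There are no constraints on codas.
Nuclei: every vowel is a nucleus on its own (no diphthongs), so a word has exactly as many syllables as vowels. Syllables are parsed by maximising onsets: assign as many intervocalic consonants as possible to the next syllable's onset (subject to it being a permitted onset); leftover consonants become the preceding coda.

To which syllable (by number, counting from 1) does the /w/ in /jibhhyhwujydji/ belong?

3

The vowels are i, y, u, y, i — 5 nuclei, so 5 syllables.
/i…y/ gap (V1→V2): /bhh/ splits as /bh/ + /h/ (/h/ is the longest suffix that is a licit onset).
/y…u/ gap (V2→V3): /hw/ — entire cluster is a permitted onset → onset /hw/, coda ∅.
/u…y/ gap (V3→V4): /j/ → onset of the next syllable (single consonants are always licit onsets).
/y…i/ gap (V4→V5): cluster /dj/ — the longest permitted-onset suffix is /j/; onset = /j/, preceding coda = /d/.
So the parse is jibh.hy.hwu.jyd.ji.
The /w/ is in the onset of syllable 3 (/hwu/).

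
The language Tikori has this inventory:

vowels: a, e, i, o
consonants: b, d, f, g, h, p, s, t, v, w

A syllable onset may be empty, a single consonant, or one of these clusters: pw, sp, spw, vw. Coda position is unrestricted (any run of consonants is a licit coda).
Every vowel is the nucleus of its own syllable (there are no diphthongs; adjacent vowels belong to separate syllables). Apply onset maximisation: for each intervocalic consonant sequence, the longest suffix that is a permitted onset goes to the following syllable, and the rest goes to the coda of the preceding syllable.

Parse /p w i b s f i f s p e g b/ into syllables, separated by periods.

pwibs.fif.spegb

Vowels present: i, i, e; each is a nucleus, giving 3 syllables.
σ1/σ2 boundary: /bsf/ splits as /bs/ + /f/ (/f/ is the longest suffix that is a licit onset).
σ2/σ3 boundary: /fsp/ — longest licit onset from the right is /sp/, leaving /f/ as coda.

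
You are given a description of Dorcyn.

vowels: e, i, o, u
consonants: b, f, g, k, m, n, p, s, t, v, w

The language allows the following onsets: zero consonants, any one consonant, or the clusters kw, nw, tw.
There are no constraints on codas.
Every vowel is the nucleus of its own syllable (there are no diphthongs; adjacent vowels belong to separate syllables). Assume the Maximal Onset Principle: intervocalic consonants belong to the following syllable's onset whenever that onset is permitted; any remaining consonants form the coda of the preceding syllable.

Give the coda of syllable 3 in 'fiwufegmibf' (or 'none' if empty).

g

The vowels are i, u, e, i — 4 nuclei, so 4 syllables.
Between /i/ (V1) and /u/ (V2): just /w/ — single C goes to the following onset.
Between /u/ (V2) and /e/ (V3): /f/ is a single consonant, so it becomes the next onset.
Between /e/ (V3) and /i/ (V4): /gm/ splits as /g/ + /m/ (/m/ is the longest suffix that is a licit onset).
Putting it together: fi.wu.feg.mibf.
Syllable 3 is /feg/: onset /f/, nucleus /e/, coda /g/.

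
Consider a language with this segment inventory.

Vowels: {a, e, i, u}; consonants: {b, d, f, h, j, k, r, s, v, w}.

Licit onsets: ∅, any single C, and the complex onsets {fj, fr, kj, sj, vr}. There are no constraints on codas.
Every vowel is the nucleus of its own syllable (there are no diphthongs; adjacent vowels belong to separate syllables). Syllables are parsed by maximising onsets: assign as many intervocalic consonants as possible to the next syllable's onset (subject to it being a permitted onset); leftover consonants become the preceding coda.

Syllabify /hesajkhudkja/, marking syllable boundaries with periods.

Vowels present: e, a, u, a; each is a nucleus, giving 4 syllables.
Between /e/ (V1) and /a/ (V2): just /s/ — single C goes to the following onset.
Between /a/ (V2) and /u/ (V3): cluster /jkh/ — the longest permitted-onset suffix is /h/; onset = /h/, preceding coda = /jk/.
Between /u/ (V3) and /a/ (V4): /dkj/ splits as /d/ + /kj/ (/kj/ is the longest suffix that is a licit onset).

he.sajk.hud.kja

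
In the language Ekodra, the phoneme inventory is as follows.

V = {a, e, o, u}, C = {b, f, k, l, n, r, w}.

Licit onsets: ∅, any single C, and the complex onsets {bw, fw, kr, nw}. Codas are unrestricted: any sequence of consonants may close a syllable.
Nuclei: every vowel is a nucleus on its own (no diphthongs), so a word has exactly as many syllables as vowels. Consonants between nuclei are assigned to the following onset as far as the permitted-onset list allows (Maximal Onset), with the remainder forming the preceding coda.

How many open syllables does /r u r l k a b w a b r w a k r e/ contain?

3

Vowels present: u, a, a, a, e; each is a nucleus, giving 5 syllables.
Between /u/ (V1) and /a/ (V2): /rlk/ — longest licit onset from the right is /k/, leaving /rl/ as coda.
Between /a/ (V2) and /a/ (V3): cluster /bw/ — /bw/ is itself a permitted onset, so the whole cluster goes right; preceding coda = ∅.
Between /a/ (V3) and /a/ (V4): /brw/; trying suffixes from longest down, /w/ is the first permitted one, so coda /br/ | onset /w/.
Between /a/ (V4) and /e/ (V5): /kr/ is a licit onset in full, so it all attaches to the next syllable.
So the parse is rurl.ka.bwabr.wa.kre.
Classifying each syllable: /rurl/ (closed), /ka/ (open), /bwabr/ (closed), /wa/ (open), /kre/ (open).
Open syllables: 3.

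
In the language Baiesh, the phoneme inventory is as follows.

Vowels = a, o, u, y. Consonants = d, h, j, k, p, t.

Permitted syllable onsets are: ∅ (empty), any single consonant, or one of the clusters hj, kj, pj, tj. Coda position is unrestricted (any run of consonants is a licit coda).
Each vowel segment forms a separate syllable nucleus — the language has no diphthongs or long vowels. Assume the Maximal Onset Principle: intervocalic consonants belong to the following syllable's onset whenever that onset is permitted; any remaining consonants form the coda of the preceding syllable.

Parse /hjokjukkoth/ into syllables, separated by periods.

hjo.kjuk.koth

Vowels present: o, u, o; each is a nucleus, giving 3 syllables.
σ1/σ2 boundary: /kj/ — entire cluster is a permitted onset → onset /kj/, coda ∅.
σ2/σ3 boundary: cluster /kk/ — the longest permitted-onset suffix is /k/; onset = /k/, preceding coda = /k/.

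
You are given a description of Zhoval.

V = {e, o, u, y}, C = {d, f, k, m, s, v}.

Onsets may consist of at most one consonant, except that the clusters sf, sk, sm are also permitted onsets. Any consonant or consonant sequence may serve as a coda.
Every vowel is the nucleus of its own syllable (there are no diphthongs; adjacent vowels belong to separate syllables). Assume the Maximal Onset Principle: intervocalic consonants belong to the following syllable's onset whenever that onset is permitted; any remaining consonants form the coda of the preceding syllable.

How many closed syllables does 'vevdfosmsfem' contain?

Vowels present: e, o, e; each is a nucleus, giving 3 syllables.
/e…o/ gap (V1→V2): /vdf/ splits as /vd/ + /f/ (/f/ is the longest suffix that is a licit onset).
/o…e/ gap (V2→V3): cluster /smsf/ — the longest permitted-onset suffix is /sf/; onset = /sf/, preceding coda = /sm/.
Result: vevd.fosm.sfem.
Classifying each syllable: /vevd/ (closed), /fosm/ (closed), /sfem/ (closed).
Closed syllables: 3.

3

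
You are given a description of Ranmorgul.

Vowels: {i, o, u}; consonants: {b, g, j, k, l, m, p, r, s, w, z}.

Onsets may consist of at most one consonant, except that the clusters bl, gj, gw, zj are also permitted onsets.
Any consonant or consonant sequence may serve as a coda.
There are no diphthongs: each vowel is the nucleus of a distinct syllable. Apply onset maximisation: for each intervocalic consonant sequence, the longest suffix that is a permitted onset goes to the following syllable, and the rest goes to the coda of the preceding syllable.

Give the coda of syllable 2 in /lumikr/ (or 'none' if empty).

The vowels are u, i — 2 nuclei, so 2 syllables.
Between /u/ (V1) and /i/ (V2): /m/ is a single consonant, so it becomes the next onset.
Result: lu.mikr.
Syllable 2 is /mikr/: onset /m/, nucleus /i/, coda /kr/.

kr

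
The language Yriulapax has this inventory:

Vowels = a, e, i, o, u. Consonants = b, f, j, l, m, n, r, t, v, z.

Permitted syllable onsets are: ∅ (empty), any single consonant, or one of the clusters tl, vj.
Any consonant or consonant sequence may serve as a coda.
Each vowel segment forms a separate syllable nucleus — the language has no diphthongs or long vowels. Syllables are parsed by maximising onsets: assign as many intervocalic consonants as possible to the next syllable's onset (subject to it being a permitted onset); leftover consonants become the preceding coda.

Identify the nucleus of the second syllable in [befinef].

The vowels are e, i, e — 3 nuclei, so 3 syllables.
The second nucleus (vowel 2 from the left) is /i/.

i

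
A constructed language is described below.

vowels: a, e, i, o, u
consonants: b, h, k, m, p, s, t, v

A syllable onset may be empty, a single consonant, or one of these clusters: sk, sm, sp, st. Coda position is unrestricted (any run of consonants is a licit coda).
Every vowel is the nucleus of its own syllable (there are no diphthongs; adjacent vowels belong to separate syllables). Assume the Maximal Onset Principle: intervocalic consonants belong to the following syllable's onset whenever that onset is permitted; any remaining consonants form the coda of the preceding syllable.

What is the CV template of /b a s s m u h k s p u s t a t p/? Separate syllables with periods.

Vowels present: a, u, u, a; each is a nucleus, giving 4 syllables.
V1 /a/ – V2 /u/: /ssm/ — longest licit onset from the right is /sm/, leaving /s/ as coda.
V2 /u/ – V3 /u/: cluster /hksp/ — the longest permitted-onset suffix is /sp/; onset = /sp/, preceding coda = /hk/.
V3 /u/ – V4 /a/: /st/ — entire cluster is a permitted onset → onset /st/, coda ∅.
Syllabification: bas.smuhk.spu.statp.
Mapping each syllable to C/V: /bas/ → CVC, /smuhk/ → CCVCC, /spu/ → CCV, /statp/ → CCVCC.

CVC.CCVCC.CCV.CCVCC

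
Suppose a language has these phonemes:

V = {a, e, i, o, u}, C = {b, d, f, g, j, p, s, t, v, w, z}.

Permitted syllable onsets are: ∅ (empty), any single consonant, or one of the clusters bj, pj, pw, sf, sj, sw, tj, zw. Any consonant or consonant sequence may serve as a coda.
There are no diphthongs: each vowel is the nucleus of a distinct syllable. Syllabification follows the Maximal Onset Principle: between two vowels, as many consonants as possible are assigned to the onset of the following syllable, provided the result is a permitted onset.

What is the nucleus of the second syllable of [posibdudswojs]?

Nuclei (vowels): o, i, u, o → 4 syllables.
The second nucleus (vowel 2 from the left) is /i/.

i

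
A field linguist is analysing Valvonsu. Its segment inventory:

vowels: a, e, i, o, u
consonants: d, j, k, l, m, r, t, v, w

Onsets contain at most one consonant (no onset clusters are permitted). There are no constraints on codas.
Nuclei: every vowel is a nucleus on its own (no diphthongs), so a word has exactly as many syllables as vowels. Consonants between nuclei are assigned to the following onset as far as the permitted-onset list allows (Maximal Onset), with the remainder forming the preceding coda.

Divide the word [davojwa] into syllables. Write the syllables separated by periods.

Vowels present: a, o, a; each is a nucleus, giving 3 syllables.
Between /a/ (V1) and /o/ (V2): /v/ is a single consonant, so it becomes the next onset.
Between /o/ (V2) and /a/ (V3): /jw/; trying suffixes from longest down, /w/ is the first permitted one, so coda /j/ | onset /w/.

da.voj.wa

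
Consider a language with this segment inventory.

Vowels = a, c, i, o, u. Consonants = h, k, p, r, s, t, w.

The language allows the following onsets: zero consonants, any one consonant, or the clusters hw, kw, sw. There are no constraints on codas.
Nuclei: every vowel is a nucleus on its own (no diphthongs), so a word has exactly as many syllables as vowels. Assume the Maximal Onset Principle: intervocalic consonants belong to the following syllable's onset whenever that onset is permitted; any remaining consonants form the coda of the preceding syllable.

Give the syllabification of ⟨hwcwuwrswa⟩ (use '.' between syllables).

hwc.wuwr.swa

Nuclei (vowels): c, u, a → 3 syllables.
V1 /c/ – V2 /u/: just /w/ — single C goes to the following onset.
V2 /u/ – V3 /a/: /wrsw/ splits as /wr/ + /sw/ (/sw/ is the longest suffix that is a licit onset).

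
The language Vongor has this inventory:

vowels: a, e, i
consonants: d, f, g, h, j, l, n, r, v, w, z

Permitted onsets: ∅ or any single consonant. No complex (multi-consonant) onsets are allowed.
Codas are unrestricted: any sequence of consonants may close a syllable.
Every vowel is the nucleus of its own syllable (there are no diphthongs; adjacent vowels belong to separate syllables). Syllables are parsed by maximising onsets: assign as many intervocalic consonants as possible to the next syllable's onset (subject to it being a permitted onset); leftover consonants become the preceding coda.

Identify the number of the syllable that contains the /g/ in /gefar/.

The vowels are e, a — 2 nuclei, so 2 syllables.
V1 /e/ – V2 /a/: /f/ → onset of the next syllable (single consonants are always licit onsets).
Putting it together: ge.far.
The /g/ is in the onset of syllable 1 (/ge/).

1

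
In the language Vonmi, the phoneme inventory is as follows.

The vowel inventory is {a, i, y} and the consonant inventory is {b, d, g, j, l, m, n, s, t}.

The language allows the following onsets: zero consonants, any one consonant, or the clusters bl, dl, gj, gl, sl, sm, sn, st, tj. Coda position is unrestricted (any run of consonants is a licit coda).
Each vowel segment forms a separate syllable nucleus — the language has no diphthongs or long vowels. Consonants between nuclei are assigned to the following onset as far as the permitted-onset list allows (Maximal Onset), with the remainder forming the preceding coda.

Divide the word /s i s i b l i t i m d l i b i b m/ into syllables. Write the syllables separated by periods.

Nuclei (vowels): i, i, i, i, i, i → 6 syllables.
/i…i/ gap (V1→V2): /s/ → onset of the next syllable (single consonants are always licit onsets).
/i…i/ gap (V2→V3): cluster /bl/ — /bl/ is itself a permitted onset, so the whole cluster goes right; preceding coda = ∅.
/i…i/ gap (V3→V4): /t/ → onset of the next syllable (single consonants are always licit onsets).
/i…i/ gap (V4→V5): /mdl/ — longest licit onset from the right is /dl/, leaving /m/ as coda.
/i…i/ gap (V5→V6): /b/ → onset of the next syllable (single consonants are always licit onsets).

si.si.bli.tim.dli.bibm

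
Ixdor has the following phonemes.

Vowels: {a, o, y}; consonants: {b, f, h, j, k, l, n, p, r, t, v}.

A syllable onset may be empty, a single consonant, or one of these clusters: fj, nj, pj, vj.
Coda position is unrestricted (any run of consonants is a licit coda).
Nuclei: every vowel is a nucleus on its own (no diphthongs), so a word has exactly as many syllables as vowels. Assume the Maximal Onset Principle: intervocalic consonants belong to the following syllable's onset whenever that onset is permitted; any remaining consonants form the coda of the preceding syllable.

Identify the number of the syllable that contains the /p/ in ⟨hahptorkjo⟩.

1

Nuclei (vowels): a, o, o → 3 syllables.
σ1/σ2 boundary: /hpt/ splits as /hp/ + /t/ (/t/ is the longest suffix that is a licit onset).
σ2/σ3 boundary: /rkj/; trying suffixes from longest down, /j/ is the first permitted one, so coda /rk/ | onset /j/.
Result: hahp.tork.jo.
The /p/ is in the coda of syllable 1 (/hahp/).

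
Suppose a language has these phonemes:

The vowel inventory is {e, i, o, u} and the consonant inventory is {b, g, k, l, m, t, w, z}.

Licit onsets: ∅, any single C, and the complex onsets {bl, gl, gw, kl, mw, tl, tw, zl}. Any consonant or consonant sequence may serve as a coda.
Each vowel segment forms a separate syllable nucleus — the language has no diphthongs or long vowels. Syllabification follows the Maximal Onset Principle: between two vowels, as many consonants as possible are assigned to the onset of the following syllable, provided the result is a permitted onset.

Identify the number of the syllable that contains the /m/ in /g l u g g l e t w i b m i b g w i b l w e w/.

The vowels are u, e, i, i, i, e — 6 nuclei, so 6 syllables.
/u…e/ gap (V1→V2): /ggl/ — longest licit onset from the right is /gl/, leaving /g/ as coda.
/e…i/ gap (V2→V3): /tw/ — entire cluster is a permitted onset → onset /tw/, coda ∅.
/i…i/ gap (V3→V4): /bm/; trying suffixes from longest down, /m/ is the first permitted one, so coda /b/ | onset /m/.
/i…i/ gap (V4→V5): /bgw/; trying suffixes from longest down, /gw/ is the first permitted one, so coda /b/ | onset /gw/.
/i…e/ gap (V5→V6): /blw/; trying suffixes from longest down, /w/ is the first permitted one, so coda /bl/ | onset /w/.
Result: glug.gle.twib.mib.gwibl.wew.
The /m/ is in the onset of syllable 4 (/mib/).

4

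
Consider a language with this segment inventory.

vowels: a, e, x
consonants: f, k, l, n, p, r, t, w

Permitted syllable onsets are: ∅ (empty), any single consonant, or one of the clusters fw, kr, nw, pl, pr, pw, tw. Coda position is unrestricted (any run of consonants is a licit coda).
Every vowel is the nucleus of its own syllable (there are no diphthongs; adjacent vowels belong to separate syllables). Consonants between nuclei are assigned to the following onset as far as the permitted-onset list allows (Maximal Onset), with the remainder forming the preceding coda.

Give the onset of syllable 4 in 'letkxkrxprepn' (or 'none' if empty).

pr

Vowels present: e, x, x, e; each is a nucleus, giving 4 syllables.
/e…x/ gap (V1→V2): /tk/ — longest licit onset from the right is /k/, leaving /t/ as coda.
/x…x/ gap (V2→V3): cluster /kr/ — /kr/ is itself a permitted onset, so the whole cluster goes right; preceding coda = ∅.
/x…e/ gap (V3→V4): /pr/ — entire cluster is a permitted onset → onset /pr/, coda ∅.
Result: let.kx.krx.prepn.
Syllable 4 is /prepn/: onset /pr/, nucleus /e/, coda /pn/.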